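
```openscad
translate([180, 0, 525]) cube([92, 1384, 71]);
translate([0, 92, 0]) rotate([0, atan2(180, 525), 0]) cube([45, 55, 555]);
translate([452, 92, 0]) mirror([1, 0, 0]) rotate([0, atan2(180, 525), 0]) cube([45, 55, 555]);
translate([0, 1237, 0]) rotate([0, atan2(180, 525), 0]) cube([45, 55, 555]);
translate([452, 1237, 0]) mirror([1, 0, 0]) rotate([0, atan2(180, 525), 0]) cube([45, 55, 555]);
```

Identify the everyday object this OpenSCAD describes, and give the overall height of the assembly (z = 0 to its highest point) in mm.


A sawhorse. The overall height is 596 mm.

A beam across two mirrored pairs of raked legs — a sawhorse. The beam's underside is at z = 525 (matching the legs' vertical rise in atan2(180, 525)) and the beam is 71 mm tall, so its top is at 525 + 71 = 596 mm. The raked legs top out at the beam's underside, so that is the highest point.


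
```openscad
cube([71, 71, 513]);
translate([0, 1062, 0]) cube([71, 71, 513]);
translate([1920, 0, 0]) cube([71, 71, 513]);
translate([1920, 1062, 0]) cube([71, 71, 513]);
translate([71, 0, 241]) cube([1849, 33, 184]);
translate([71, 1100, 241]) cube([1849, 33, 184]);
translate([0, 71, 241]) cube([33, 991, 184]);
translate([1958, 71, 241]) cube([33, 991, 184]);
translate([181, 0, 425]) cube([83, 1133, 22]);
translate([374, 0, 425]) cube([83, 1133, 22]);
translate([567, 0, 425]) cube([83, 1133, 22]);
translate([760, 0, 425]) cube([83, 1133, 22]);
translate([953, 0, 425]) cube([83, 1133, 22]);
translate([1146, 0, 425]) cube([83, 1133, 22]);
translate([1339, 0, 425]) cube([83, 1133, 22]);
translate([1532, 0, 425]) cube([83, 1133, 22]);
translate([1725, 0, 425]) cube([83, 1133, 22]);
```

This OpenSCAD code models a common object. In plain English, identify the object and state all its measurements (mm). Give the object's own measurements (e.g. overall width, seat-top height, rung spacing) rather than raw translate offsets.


A bed frame 1991 mm long (x) by 1133 mm wide (y). Four 71×71 mm corner posts, 513 mm tall, at the corners of the footprint. Four rails of 33 mm thickness and 184 mm height run between adjacent posts with their undersides at z = 241 mm, their outer faces flush with the outside of the frame (the two x-running rails run between the posts' inner faces; the two y-running rails run between the posts' inner faces). 9 slats, each 83 mm wide (x) and 22 mm thick, lie across the top of the two x-running rails, running the full 1133 mm width of the frame in y; along x they sit between the end posts with a 110 mm gap after the −x posts and between neighbouring slats, leaving 112 mm before the +x posts.


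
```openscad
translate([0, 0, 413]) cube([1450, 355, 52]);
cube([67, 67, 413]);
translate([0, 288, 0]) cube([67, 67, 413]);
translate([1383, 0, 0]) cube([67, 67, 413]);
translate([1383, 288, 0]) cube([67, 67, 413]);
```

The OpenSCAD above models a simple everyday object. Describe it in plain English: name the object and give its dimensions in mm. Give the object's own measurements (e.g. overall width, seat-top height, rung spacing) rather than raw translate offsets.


A bench: a 1450×355 mm seat slab, 52 mm thick, top at z = 465 mm, on four 67×67 mm square legs flush with the seat corners and standing on z = 0.


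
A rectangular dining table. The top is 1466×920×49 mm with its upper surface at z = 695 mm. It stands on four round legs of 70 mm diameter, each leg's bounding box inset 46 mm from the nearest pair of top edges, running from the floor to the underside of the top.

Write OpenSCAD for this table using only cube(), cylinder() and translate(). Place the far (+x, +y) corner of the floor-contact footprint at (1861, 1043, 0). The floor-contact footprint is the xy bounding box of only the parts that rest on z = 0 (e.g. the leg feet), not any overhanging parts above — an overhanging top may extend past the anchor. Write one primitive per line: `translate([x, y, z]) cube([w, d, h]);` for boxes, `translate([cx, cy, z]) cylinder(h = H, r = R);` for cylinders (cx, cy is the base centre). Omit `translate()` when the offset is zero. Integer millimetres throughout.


translate([441, 169, 646]) cube([1466, 920, 49]);
translate([522, 250, 0]) cylinder(h = 646, r = 35);
translate([1826, 250, 0]) cylinder(h = 646, r = 35);
translate([522, 1008, 0]) cylinder(h = 646, r = 35);
translate([1826, 1008, 0]) cylinder(h = 646, r = 35);


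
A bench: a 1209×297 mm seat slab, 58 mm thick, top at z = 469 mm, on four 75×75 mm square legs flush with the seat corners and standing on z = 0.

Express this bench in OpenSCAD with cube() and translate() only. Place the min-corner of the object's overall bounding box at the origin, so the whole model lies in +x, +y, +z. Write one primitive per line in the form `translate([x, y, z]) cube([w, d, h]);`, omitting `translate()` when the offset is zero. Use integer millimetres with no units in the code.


// leg_h = 469 − 58 = 411
translate([0, 0, 411]) cube([1209, 297, 58]);
cube([75, 75, 411]);
translate([0, 222, 0]) cube([75, 75, 411]);
translate([1134, 0, 0]) cube([75, 75, 411]);
translate([1134, 222, 0]) cube([75, 75, 411]);


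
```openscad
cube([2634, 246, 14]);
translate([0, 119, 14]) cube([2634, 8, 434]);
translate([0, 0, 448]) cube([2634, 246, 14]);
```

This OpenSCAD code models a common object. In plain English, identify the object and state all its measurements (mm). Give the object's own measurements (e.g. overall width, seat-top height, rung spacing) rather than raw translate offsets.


An I-beam lying along x, 2634 mm long. Overall section height 462 mm. Two flanges 246 mm wide (y) and 14 mm thick, one on the floor and one at the top; a web 8 mm thick runs between them, centred on the flange width.


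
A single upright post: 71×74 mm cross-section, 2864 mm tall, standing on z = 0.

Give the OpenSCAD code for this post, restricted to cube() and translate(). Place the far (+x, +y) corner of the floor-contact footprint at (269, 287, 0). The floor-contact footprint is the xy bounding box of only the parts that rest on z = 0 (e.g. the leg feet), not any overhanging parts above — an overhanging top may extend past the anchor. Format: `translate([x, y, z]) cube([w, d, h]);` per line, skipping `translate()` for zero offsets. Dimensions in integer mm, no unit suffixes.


translate([198, 213, 0]) cube([71, 74, 2864]);


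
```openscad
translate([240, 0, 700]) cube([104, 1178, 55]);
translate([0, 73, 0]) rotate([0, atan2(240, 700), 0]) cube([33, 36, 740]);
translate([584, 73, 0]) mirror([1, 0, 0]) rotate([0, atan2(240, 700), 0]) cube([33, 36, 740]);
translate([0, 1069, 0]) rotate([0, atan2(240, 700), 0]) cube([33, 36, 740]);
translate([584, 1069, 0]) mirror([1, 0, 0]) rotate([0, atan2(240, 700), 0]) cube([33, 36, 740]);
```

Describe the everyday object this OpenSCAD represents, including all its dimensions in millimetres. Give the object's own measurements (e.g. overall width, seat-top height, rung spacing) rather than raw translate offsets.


A sawhorse. A 104×1178×55 mm beam (x, y, z) sits on two A-frame leg pairs. Each pair is two raked legs of 33×36 mm section (36 mm along y) splaying symmetrically in x. Each leg rises 700 mm vertically over 240 mm of horizontal reach and is 740 mm long along its own axis. Every leg's outer bottom edge rests on the floor and its outer top edge meets a bottom edge of the beam — the left legs (tilting toward +x) meet the beam's −x bottom edge, the right legs (their mirror images, tilting toward −x) meet its +x bottom edge — so the leg tops tuck under the beam, the beam's underside is 700 mm above the floor, and the feet are 584 mm apart outside-to-outside with the beam centred between them. The two leg pairs are set in 73 mm from either end of the beam.


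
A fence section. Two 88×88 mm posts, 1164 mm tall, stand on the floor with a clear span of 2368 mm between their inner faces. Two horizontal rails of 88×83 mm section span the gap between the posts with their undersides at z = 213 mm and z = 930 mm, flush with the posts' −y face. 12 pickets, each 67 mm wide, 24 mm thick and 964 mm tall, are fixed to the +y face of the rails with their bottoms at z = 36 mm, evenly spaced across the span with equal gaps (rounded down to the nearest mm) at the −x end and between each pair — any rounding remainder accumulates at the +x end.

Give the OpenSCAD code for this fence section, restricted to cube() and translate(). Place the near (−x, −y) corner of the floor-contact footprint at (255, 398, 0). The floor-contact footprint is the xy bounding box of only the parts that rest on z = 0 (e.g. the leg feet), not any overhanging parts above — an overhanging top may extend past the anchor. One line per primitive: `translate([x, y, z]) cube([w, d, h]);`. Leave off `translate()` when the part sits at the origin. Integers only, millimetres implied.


translate([255, 398, 0]) cube([88, 88, 1164]);
translate([2711, 398, 0]) cube([88, 88, 1164]);
translate([343, 398, 213]) cube([2368, 88, 83]);
translate([343, 398, 930]) cube([2368, 88, 83]);
translate([463, 486, 36]) cube([67, 24, 964]);
translate([650, 486, 36]) cube([67, 24, 964]);
translate([837, 486, 36]) cube([67, 24, 964]);
translate([1024, 486, 36]) cube([67, 24, 964]);
translate([1211, 486, 36]) cube([67, 24, 964]);
translate([1398, 486, 36]) cube([67, 24, 964]);
translate([1585, 486, 36]) cube([67, 24, 964]);
translate([1772, 486, 36]) cube([67, 24, 964]);
translate([1959, 486, 36]) cube([67, 24, 964]);
translate([2146, 486, 36]) cube([67, 24, 964]);
translate([2333, 486, 36]) cube([67, 24, 964]);
translate([2520, 486, 36]) cube([67, 24, 964]);


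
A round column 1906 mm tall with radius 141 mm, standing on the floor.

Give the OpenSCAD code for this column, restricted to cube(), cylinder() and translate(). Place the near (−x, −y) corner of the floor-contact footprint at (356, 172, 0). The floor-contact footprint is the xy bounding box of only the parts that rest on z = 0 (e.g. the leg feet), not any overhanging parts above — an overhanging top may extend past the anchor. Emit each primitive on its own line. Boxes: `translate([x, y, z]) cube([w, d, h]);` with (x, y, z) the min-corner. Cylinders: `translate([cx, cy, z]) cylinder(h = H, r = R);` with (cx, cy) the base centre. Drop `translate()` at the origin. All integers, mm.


translate([497, 313, 0]) cylinder(h = 1906, r = 141);


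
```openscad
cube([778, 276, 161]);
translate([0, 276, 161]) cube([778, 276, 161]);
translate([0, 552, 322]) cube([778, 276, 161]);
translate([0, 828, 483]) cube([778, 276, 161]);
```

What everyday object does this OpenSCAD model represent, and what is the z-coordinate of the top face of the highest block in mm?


A staircase. The total rise is 644 mm.

4 identical blocks, each offset up and back from the previous — a staircase. Each step is 161 mm tall and there are 4 of them, so the total rise is 4 × 161 = 644 mm.


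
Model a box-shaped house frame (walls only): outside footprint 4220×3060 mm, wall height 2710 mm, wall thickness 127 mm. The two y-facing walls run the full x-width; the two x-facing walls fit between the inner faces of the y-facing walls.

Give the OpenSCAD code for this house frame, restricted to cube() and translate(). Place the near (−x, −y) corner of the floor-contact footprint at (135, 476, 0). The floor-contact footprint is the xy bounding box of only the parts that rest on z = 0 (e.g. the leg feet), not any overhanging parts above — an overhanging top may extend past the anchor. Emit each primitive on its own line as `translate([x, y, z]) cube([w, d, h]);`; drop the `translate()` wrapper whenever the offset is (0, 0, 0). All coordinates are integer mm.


translate([135, 476, 0]) cube([4220, 127, 2710]);
translate([135, 3409, 0]) cube([4220, 127, 2710]);
translate([135, 603, 0]) cube([127, 2806, 2710]);
translate([4228, 603, 0]) cube([127, 2806, 2710]);


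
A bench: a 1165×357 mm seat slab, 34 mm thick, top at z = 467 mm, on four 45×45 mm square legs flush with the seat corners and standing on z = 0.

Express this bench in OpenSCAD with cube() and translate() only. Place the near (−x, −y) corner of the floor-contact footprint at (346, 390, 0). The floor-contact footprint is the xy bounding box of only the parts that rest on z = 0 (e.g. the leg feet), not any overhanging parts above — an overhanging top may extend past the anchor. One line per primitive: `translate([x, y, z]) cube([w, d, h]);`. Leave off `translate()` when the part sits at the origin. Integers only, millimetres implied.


translate([346, 390, 433]) cube([1165, 357, 34]);
translate([346, 390, 0]) cube([45, 45, 433]);
translate([346, 702, 0]) cube([45, 45, 433]);
translate([1466, 390, 0]) cube([45, 45, 433]);
translate([1466, 702, 0]) cube([45, 45, 433]);


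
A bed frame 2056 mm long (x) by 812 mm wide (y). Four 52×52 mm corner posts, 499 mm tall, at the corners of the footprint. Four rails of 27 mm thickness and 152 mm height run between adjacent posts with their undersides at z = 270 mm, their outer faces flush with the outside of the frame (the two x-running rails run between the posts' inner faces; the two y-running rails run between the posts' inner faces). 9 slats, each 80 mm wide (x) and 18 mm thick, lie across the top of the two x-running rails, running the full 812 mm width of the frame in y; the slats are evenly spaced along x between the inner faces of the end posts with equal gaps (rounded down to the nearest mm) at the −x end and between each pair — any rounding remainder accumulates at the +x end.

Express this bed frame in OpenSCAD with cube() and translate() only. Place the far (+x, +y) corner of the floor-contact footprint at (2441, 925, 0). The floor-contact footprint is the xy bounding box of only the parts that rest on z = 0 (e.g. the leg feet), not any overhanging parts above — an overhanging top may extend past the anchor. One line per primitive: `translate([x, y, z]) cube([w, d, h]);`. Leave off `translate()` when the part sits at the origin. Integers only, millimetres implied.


// slat z = rail_z + rail_h = 270 + 152 = 422
// slat gap = ⌊(1952 − 9·80) / 10⌋ = 123
translate([385, 113, 0]) cube([52, 52, 499]);
translate([385, 873, 0]) cube([52, 52, 499]);
translate([2389, 113, 0]) cube([52, 52, 499]);
translate([2389, 873, 0]) cube([52, 52, 499]);
translate([437, 113, 270]) cube([1952, 27, 152]);
translate([437, 898, 270]) cube([1952, 27, 152]);
translate([385, 165, 270]) cube([27, 708, 152]);
translate([2414, 165, 270]) cube([27, 708, 152]);
translate([560, 113, 422]) cube([80, 812, 18]);
translate([763, 113, 422]) cube([80, 812, 18]);
translate([966, 113, 422]) cube([80, 812, 18]);
translate([1169, 113, 422]) cube([80, 812, 18]);
translate([1372, 113, 422]) cube([80, 812, 18]);
translate([1575, 113, 422]) cube([80, 812, 18]);
translate([1778, 113, 422]) cube([80, 812, 18]);
translate([1981, 113, 422]) cube([80, 812, 18]);
translate([2184, 113, 422]) cube([80, 812, 18]);


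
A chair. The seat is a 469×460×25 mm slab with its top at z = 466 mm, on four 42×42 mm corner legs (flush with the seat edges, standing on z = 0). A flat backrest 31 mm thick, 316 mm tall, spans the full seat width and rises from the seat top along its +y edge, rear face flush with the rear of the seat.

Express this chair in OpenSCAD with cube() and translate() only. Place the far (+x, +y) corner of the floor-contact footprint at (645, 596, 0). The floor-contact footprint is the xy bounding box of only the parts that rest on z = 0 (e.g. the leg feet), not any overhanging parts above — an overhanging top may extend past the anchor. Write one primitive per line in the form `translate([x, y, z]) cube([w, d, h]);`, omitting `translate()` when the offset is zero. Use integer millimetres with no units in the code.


translate([176, 136, 441]) cube([469, 460, 25]);
translate([176, 136, 0]) cube([42, 42, 441]);
translate([603, 136, 0]) cube([42, 42, 441]);
translate([176, 554, 0]) cube([42, 42, 441]);
translate([603, 554, 0]) cube([42, 42, 441]);
translate([176, 565, 466]) cube([469, 31, 316]);


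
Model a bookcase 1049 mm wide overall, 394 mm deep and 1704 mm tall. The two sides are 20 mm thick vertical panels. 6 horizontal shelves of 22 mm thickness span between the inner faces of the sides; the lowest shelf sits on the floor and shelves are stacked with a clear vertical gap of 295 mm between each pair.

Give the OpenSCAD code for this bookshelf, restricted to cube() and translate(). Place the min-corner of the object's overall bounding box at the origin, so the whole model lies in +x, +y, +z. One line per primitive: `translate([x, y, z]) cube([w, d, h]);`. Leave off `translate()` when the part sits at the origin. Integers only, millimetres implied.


cube([20, 394, 1704]);
translate([1029, 0, 0]) cube([20, 394, 1704]);
translate([20, 0, 0]) cube([1009, 394, 22]);
translate([20, 0, 317]) cube([1009, 394, 22]);
translate([20, 0, 634]) cube([1009, 394, 22]);
translate([20, 0, 951]) cube([1009, 394, 22]);
translate([20, 0, 1268]) cube([1009, 394, 22]);
translate([20, 0, 1585]) cube([1009, 394, 22]);


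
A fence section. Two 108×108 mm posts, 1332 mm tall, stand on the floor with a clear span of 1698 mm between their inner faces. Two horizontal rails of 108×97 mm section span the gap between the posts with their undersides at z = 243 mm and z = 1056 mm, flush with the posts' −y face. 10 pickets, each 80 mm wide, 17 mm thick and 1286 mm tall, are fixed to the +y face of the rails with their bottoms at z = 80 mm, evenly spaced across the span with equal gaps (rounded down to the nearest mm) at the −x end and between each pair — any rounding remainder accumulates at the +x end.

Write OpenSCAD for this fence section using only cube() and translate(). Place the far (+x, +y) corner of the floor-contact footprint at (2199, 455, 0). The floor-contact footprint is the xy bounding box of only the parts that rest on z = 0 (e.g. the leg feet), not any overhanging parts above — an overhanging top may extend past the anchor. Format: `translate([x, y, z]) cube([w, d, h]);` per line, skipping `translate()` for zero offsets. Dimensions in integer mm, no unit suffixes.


translate([285, 347, 0]) cube([108, 108, 1332]);
translate([2091, 347, 0]) cube([108, 108, 1332]);
translate([393, 347, 243]) cube([1698, 108, 97]);
translate([393, 347, 1056]) cube([1698, 108, 97]);
translate([474, 455, 80]) cube([80, 17, 1286]);
translate([635, 455, 80]) cube([80, 17, 1286]);
translate([796, 455, 80]) cube([80, 17, 1286]);
translate([957, 455, 80]) cube([80, 17, 1286]);
translate([1118, 455, 80]) cube([80, 17, 1286]);
translate([1279, 455, 80]) cube([80, 17, 1286]);
translate([1440, 455, 80]) cube([80, 17, 1286]);
translate([1601, 455, 80]) cube([80, 17, 1286]);
translate([1762, 455, 80]) cube([80, 17, 1286]);
translate([1923, 455, 80]) cube([80, 17, 1286]);


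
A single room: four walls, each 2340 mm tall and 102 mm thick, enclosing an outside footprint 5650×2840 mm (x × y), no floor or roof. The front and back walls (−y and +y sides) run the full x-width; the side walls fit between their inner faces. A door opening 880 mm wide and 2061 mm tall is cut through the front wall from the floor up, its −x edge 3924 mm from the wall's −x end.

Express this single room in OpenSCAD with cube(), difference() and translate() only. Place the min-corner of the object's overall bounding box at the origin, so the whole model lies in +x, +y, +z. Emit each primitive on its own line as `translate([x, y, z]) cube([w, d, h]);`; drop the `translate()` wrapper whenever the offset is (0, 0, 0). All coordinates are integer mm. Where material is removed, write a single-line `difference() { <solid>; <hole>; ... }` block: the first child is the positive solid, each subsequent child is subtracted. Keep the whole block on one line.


difference() { cube([5650, 102, 2340]); translate([3924, 0, 0]) cube([880, 102, 2061]); }
translate([0, 2738, 0]) cube([5650, 102, 2340]);
translate([0, 102, 0]) cube([102, 2636, 2340]);
translate([5548, 102, 0]) cube([102, 2636, 2340]);


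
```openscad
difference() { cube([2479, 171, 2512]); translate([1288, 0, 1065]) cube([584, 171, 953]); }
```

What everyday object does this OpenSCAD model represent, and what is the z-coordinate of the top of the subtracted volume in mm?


A wall with a window opening. The window head height is 2018 mm.

A wall with a rectangular opening subtracted — a window. Sill at z = 1065, opening 953 mm tall, so the head is at 1065 + 953 = 2018 mm.


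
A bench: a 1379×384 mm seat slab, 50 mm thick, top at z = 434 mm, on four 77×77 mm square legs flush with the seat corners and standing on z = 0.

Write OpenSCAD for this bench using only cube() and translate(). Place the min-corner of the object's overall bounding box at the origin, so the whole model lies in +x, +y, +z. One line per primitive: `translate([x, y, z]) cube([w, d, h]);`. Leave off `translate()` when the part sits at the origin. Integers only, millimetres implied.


translate([0, 0, 384]) cube([1379, 384, 50]);
cube([77, 77, 384]);
translate([0, 307, 0]) cube([77, 77, 384]);
translate([1302, 0, 0]) cube([77, 77, 384]);
translate([1302, 307, 0]) cube([77, 77, 384]);


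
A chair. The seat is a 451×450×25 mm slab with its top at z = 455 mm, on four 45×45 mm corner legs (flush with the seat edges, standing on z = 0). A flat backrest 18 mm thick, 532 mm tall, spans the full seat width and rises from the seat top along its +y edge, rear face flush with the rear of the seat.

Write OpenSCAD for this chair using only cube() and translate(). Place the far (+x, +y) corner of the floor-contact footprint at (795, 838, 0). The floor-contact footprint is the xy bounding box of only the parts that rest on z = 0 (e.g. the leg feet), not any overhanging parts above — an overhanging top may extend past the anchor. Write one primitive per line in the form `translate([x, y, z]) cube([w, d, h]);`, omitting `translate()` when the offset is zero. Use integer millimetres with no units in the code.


translate([344, 388, 430]) cube([451, 450, 25]);
translate([344, 388, 0]) cube([45, 45, 430]);
translate([750, 388, 0]) cube([45, 45, 430]);
translate([344, 793, 0]) cube([45, 45, 430]);
translate([750, 793, 0]) cube([45, 45, 430]);
translate([344, 820, 455]) cube([451, 18, 532]);


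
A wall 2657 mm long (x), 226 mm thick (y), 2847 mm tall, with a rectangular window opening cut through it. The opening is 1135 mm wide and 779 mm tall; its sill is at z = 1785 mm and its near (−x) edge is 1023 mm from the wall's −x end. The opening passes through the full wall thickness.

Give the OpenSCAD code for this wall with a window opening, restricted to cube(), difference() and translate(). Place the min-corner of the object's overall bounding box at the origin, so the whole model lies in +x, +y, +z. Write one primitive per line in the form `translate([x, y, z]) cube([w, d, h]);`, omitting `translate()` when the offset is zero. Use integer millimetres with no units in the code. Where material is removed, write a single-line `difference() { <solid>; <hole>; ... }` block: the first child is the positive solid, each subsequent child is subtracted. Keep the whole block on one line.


difference() { cube([2657, 226, 2847]); translate([1023, 0, 1785]) cube([1135, 226, 779]); }


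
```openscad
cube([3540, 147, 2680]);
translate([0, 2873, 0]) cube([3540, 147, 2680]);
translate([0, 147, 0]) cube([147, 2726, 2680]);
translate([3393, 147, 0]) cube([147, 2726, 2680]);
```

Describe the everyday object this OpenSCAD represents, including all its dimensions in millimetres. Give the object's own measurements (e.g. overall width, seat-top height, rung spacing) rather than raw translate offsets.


The wall frame of a small rectangular building: four walls, each 2680 mm tall and 147 mm thick, enclosing a footprint 3540 mm (x) by 3020 mm (y) outside-to-outside, with no floor or roof. The front and back walls (the −y and +y sides) span the full width; the two side walls fit between them.


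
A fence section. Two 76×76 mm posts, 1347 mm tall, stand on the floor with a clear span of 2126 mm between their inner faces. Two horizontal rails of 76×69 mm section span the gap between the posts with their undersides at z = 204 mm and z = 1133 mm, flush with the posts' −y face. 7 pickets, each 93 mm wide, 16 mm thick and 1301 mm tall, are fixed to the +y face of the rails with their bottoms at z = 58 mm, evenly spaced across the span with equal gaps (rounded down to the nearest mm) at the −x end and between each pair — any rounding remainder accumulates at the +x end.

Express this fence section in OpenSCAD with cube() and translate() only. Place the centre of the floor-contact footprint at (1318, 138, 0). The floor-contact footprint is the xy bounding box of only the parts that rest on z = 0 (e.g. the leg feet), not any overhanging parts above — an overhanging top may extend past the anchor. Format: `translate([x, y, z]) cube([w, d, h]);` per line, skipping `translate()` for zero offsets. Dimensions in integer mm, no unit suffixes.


translate([179, 100, 0]) cube([76, 76, 1347]);
translate([2381, 100, 0]) cube([76, 76, 1347]);
translate([255, 100, 204]) cube([2126, 76, 69]);
translate([255, 100, 1133]) cube([2126, 76, 69]);
translate([439, 176, 58]) cube([93, 16, 1301]);
translate([716, 176, 58]) cube([93, 16, 1301]);
translate([993, 176, 58]) cube([93, 16, 1301]);
translate([1270, 176, 58]) cube([93, 16, 1301]);
translate([1547, 176, 58]) cube([93, 16, 1301]);
translate([1824, 176, 58]) cube([93, 16, 1301]);
translate([2101, 176, 58]) cube([93, 16, 1301]);


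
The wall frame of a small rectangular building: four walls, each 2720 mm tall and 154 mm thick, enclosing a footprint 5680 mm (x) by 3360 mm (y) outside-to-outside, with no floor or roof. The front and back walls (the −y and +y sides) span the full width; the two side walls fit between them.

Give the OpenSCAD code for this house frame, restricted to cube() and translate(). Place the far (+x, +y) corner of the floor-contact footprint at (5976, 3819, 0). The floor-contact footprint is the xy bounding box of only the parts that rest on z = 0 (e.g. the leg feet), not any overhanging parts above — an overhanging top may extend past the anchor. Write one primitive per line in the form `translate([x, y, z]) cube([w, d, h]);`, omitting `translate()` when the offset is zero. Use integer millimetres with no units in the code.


translate([296, 459, 0]) cube([5680, 154, 2720]);
translate([296, 3665, 0]) cube([5680, 154, 2720]);
translate([296, 613, 0]) cube([154, 3052, 2720]);
translate([5822, 613, 0]) cube([154, 3052, 2720]);


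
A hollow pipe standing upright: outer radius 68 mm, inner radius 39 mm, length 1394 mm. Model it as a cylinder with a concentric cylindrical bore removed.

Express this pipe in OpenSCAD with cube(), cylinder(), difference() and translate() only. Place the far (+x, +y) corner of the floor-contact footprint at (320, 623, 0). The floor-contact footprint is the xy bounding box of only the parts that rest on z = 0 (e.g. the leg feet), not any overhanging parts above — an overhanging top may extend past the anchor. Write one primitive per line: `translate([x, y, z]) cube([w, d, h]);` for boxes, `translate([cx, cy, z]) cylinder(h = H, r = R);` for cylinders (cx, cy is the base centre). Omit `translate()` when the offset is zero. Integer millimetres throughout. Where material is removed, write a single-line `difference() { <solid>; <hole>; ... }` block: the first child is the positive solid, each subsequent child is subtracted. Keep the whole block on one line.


difference() { translate([252, 555, 0]) cylinder(h = 1394, r = 68); translate([252, 555, 0]) cylinder(h = 1394, r = 39); }


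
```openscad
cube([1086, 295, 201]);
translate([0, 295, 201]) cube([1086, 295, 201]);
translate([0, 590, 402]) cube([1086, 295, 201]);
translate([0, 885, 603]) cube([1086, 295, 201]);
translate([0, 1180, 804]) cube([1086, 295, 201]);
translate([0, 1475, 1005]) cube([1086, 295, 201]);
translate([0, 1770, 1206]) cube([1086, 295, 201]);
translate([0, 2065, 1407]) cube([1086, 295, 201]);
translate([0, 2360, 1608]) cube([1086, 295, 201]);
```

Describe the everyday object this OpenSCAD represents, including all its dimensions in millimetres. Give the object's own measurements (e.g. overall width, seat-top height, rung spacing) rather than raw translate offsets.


A straight staircase of 9 solid steps. Each step is 1086 mm wide (x), 295 mm deep (y, the going) and 201 mm tall (the rise). The first step rests on the floor; each subsequent step sits one going further in +y and one rise higher in +z, directly behind and above the previous step with no overlap.


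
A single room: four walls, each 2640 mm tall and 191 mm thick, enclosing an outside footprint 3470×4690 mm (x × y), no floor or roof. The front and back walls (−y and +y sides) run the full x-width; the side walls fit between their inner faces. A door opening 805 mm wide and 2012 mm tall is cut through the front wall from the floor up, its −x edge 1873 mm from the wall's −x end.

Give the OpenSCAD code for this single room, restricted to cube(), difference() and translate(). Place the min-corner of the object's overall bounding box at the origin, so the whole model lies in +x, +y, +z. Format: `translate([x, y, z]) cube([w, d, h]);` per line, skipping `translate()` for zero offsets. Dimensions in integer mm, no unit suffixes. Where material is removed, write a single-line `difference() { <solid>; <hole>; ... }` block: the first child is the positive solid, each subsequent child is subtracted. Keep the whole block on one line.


difference() { cube([3470, 191, 2640]); translate([1873, 0, 0]) cube([805, 191, 2012]); }
translate([0, 4499, 0]) cube([3470, 191, 2640]);
translate([0, 191, 0]) cube([191, 4308, 2640]);
translate([3279, 191, 0]) cube([191, 4308, 2640]);


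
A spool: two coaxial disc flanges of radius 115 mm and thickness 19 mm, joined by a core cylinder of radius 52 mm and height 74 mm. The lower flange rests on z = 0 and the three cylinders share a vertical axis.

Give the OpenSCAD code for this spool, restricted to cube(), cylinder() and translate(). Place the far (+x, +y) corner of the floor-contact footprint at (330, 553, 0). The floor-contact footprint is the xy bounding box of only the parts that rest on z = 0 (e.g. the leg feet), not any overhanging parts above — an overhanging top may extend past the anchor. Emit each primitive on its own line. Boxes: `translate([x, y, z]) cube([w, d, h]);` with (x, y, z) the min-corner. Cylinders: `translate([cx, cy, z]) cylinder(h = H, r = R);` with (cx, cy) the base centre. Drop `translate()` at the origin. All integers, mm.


translate([215, 438, 0]) cylinder(h = 19, r = 115);
translate([215, 438, 19]) cylinder(h = 74, r = 52);
translate([215, 438, 93]) cylinder(h = 19, r = 115);


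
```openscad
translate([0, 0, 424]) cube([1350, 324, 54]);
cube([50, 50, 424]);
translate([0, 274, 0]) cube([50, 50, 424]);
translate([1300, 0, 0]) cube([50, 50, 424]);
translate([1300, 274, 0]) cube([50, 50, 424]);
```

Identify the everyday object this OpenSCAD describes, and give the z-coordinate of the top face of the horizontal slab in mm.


A bench. The seat-top height is 478 mm.

A long slab on four corner posts — a bench. The slab sits at z = 424 with thickness 54, so the top is 424 + 54 = 478 mm.


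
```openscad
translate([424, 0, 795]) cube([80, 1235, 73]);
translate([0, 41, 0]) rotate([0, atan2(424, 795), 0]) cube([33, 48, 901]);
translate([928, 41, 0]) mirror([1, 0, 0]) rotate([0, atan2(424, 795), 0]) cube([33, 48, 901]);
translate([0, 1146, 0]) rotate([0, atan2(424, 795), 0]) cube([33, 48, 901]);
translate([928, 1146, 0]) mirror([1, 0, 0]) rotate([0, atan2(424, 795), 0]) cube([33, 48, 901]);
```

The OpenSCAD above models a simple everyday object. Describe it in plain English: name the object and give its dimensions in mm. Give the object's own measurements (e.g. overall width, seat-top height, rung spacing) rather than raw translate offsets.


A sawhorse. A 80×1235×73 mm beam (x, y, z) sits on two A-frame leg pairs. Each pair is two raked legs of 33×48 mm section (48 mm along y) splaying symmetrically in x. Each leg rises 795 mm vertically over 424 mm of horizontal reach and is 901 mm long along its own axis. Every leg's outer bottom edge rests on the floor and its outer top edge meets a bottom edge of the beam — the left legs (tilting toward +x) meet the beam's −x bottom edge, the right legs (their mirror images, tilting toward −x) meet its +x bottom edge — so the leg tops tuck under the beam, the beam's underside is 795 mm above the floor, and the feet are 928 mm apart outside-to-outside with the beam centred between them. The two leg pairs are set in 41 mm from either end of the beam.


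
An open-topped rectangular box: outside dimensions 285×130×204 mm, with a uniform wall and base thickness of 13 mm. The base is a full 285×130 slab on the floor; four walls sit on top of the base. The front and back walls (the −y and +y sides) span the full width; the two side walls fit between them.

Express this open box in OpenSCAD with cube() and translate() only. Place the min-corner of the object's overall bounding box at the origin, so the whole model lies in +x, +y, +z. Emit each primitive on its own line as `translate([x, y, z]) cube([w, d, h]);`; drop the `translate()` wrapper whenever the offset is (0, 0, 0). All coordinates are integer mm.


cube([285, 130, 13]);
translate([0, 0, 13]) cube([285, 13, 191]);
translate([0, 117, 13]) cube([285, 13, 191]);
translate([0, 13, 13]) cube([13, 104, 191]);
translate([272, 13, 13]) cube([13, 104, 191]);


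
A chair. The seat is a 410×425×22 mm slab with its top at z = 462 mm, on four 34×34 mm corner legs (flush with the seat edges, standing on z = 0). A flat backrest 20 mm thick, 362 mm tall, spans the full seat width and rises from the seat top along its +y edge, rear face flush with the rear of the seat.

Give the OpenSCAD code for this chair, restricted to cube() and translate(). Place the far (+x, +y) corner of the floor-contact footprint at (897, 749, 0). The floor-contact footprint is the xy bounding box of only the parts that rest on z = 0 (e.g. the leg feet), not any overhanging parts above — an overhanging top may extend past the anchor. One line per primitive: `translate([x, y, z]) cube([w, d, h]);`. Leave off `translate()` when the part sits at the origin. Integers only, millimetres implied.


// leg_h = 462 - 22 = 440
translate([487, 324, 440]) cube([410, 425, 22]);
translate([487, 324, 0]) cube([34, 34, 440]);
translate([863, 324, 0]) cube([34, 34, 440]);
translate([487, 715, 0]) cube([34, 34, 440]);
translate([863, 715, 0]) cube([34, 34, 440]);
translate([487, 729, 462]) cube([410, 20, 362]);


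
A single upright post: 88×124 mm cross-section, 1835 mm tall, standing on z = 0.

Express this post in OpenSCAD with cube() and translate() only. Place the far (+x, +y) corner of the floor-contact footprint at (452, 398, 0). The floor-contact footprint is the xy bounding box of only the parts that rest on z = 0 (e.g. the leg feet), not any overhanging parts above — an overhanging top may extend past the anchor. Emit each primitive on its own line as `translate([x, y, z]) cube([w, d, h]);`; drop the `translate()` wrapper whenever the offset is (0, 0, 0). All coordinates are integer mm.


translate([364, 274, 0]) cube([88, 124, 1835]);


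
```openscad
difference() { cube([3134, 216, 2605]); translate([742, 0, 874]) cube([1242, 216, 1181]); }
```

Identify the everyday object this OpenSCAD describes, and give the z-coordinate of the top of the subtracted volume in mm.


A wall with a window opening. The window head height is 2055 mm.

A wall with a rectangular opening subtracted — a window. Sill at z = 874, opening 1181 mm tall, so the head is at 874 + 1181 = 2055 mm.


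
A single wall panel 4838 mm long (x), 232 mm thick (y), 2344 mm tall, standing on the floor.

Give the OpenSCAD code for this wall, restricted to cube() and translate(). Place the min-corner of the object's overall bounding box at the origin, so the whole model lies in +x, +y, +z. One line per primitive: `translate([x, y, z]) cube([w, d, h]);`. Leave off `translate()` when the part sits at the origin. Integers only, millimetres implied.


cube([4838, 232, 2344]);


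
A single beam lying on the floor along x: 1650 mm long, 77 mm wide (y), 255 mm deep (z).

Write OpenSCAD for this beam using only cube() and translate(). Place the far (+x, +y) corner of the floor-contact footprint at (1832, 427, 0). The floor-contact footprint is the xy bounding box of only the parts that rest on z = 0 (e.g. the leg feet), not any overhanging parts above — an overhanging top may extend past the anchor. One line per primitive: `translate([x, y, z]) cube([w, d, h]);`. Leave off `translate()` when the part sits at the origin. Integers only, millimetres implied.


translate([182, 350, 0]) cube([1650, 77, 255]);


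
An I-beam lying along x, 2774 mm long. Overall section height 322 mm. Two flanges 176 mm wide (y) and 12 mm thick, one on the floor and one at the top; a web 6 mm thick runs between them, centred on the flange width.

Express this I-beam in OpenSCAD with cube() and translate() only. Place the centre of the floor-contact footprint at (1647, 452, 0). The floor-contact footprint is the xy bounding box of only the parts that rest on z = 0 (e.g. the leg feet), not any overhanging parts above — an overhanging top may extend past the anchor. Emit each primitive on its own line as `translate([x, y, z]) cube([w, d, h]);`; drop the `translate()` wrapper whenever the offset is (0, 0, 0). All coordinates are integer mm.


translate([260, 364, 0]) cube([2774, 176, 12]);
translate([260, 449, 12]) cube([2774, 6, 298]);
translate([260, 364, 310]) cube([2774, 176, 12]);


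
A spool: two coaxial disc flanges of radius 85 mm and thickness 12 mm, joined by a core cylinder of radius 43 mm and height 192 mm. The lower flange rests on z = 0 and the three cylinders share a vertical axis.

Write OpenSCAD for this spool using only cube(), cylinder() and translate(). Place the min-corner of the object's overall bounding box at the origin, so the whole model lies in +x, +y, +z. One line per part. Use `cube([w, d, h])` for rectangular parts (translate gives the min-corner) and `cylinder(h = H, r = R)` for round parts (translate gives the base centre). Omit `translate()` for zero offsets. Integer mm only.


translate([85, 85, 0]) cylinder(h = 12, r = 85);
translate([85, 85, 12]) cylinder(h = 192, r = 43);
translate([85, 85, 204]) cylinder(h = 12, r = 85);


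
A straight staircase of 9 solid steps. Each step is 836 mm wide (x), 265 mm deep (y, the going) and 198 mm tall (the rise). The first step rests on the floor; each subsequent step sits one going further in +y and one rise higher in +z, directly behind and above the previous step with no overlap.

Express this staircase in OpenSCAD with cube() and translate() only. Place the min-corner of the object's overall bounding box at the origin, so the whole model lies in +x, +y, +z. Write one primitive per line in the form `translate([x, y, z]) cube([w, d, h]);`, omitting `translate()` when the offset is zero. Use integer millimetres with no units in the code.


cube([836, 265, 198]);
translate([0, 265, 198]) cube([836, 265, 198]);
translate([0, 530, 396]) cube([836, 265, 198]);
translate([0, 795, 594]) cube([836, 265, 198]);
translate([0, 1060, 792]) cube([836, 265, 198]);
translate([0, 1325, 990]) cube([836, 265, 198]);
translate([0, 1590, 1188]) cube([836, 265, 198]);
translate([0, 1855, 1386]) cube([836, 265, 198]);
translate([0, 2120, 1584]) cube([836, 265, 198]);


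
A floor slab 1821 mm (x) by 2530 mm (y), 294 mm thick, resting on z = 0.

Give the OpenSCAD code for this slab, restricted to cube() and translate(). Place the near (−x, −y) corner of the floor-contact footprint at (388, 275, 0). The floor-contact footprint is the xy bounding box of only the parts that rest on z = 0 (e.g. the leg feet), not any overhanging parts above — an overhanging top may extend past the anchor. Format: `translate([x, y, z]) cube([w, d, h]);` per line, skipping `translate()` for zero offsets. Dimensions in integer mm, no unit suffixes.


translate([388, 275, 0]) cube([1821, 2530, 294]);
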